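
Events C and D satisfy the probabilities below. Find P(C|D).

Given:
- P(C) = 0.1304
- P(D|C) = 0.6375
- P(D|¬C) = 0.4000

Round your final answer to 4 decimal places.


Bayes' theorem: P(C|D) = P(D|C) × P(C) / P(D)

Step 1: Calculate P(D) using law of total probability
P(D) = P(D|C)P(C) + P(D|¬C)P(¬C)
     = 0.6375 × 0.1304 + 0.4000 × 0.8696
     = 0.08313000 + 0.34784000
     = 0.43097000

Step 2: Apply Bayes' theorem
P(C|D) = P(D|C) × P(C) / P(D)
       = 0.08313000 / 0.43097000
       = 0.1929


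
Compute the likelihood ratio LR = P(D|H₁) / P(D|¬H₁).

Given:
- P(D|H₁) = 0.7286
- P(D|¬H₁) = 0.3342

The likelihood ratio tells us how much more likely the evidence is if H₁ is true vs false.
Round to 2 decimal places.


Likelihood Ratio (LR) = P(D|H₁) / P(D|¬H₁)

LR = 0.7286 / 0.3342
   = 2.18

The evidence is 2.18 times more likely if H₁ is true than if H₁ is false.
Since LR > 1, the evidence supports H₁ over ¬H₁.


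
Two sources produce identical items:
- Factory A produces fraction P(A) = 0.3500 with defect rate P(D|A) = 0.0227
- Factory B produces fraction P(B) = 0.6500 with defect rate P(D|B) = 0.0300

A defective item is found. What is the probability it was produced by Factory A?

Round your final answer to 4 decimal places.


Let A = from Factory A, D = defective

Given:
- P(A) = 0.3500, P(B) = 0.6500
- P(D|A) = 0.0227, P(D|B) = 0.0300

Step 1: Find P(D)
P(D) = P(D|A)P(A) + P(D|B)P(B)
     = 0.0227 × 0.3500 + 0.0300 × 0.6500
     = 0.00794500 + 0.01950000
     = 0.02744500

Step 2: Apply Bayes' theorem
P(A|D) = P(D|A)P(A) / P(D)
       = 0.00794500 / 0.02744500
       = 0.2895


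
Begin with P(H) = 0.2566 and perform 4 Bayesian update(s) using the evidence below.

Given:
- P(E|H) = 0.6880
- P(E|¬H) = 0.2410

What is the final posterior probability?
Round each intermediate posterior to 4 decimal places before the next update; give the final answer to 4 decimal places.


Sequential Bayesian updating:

Initial prior: P(H) = 0.2566

Update 1:
  P(E) = 0.6880 × 0.2566 + 0.2410 × 0.7434 = 0.17654080 + 0.17915940 = 0.35570020
  P(H|E) = 0.17654080 / 0.35570020 = 0.4963

Update 2:
  P(E) = 0.6880 × 0.4963 + 0.2410 × 0.5037 = 0.34145440 + 0.12139170 = 0.46284610
  P(H|E) = 0.34145440 / 0.46284610 = 0.7377

Update 3:
  P(E) = 0.6880 × 0.7377 + 0.2410 × 0.2623 = 0.50753760 + 0.06321430 = 0.57075190
  P(H|E) = 0.50753760 / 0.57075190 = 0.8892

Update 4:
  P(E) = 0.6880 × 0.8892 + 0.2410 × 0.1108 = 0.61176960 + 0.02670280 = 0.63847240
  P(H|E) = 0.61176960 / 0.63847240 = 0.9582

Final posterior: 0.9582


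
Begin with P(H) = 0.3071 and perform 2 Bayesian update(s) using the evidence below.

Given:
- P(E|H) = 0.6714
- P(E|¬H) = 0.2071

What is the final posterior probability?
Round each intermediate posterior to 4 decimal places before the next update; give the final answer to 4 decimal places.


Sequential Bayesian updating:

Initial prior: P(H) = 0.3071

Update 1:
  P(E) = 0.6714 × 0.3071 + 0.2071 × 0.6929 = 0.20618694 + 0.14349959 = 0.34968653
  P(H|E) = 0.20618694 / 0.34968653 = 0.5896

Update 2:
  P(E) = 0.6714 × 0.5896 + 0.2071 × 0.4104 = 0.39585744 + 0.08499384 = 0.48085128
  P(H|E) = 0.39585744 / 0.48085128 = 0.8232

Final posterior: 0.8232


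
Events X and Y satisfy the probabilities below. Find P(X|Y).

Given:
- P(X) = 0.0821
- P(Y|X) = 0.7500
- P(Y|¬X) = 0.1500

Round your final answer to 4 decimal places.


Bayes' theorem: P(X|Y) = P(Y|X) × P(X) / P(Y)

Step 1: Calculate P(Y) using law of total probability
P(Y) = P(Y|X)P(X) + P(Y|¬X)P(¬X)
     = 0.7500 × 0.0821 + 0.1500 × 0.9179
     = 0.06157500 + 0.13768500
     = 0.19926000

Step 2: Apply Bayes' theorem
P(X|Y) = P(Y|X) × P(X) / P(Y)
       = 0.06157500 / 0.19926000
       = 0.3090


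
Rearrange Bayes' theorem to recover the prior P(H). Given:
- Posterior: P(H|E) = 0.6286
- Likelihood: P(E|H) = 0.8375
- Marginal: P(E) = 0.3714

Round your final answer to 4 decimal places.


From Bayes' theorem: P(H|E) = P(E|H) × P(H) / P(E)

Rearranging for P(H):
P(H) = P(H|E) × P(E) / P(E|H)
     = 0.6286 × 0.3714 / 0.8375
     = 0.23346204 / 0.8375
     = 0.2788


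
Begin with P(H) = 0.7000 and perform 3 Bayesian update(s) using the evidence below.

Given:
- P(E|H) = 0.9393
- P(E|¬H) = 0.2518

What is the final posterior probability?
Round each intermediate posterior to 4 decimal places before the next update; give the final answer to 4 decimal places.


Sequential Bayesian updating:

Initial prior: P(H) = 0.7000

Update 1:
  P(E) = 0.9393 × 0.7000 + 0.2518 × 0.3000 = 0.65751000 + 0.07554000 = 0.73305000
  P(H|E) = 0.65751000 / 0.73305000 = 0.8970

Update 2:
  P(E) = 0.9393 × 0.8970 + 0.2518 × 0.1030 = 0.84255210 + 0.02593540 = 0.86848750
  P(H|E) = 0.84255210 / 0.86848750 = 0.9701

Update 3:
  P(E) = 0.9393 × 0.9701 + 0.2518 × 0.0299 = 0.91121493 + 0.00752882 = 0.91874375
  P(H|E) = 0.91121493 / 0.91874375 = 0.9918

Final posterior: 0.9918


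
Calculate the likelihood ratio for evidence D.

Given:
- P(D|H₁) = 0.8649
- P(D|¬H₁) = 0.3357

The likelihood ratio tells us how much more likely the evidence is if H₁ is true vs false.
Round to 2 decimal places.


Likelihood Ratio (LR) = P(D|H₁) / P(D|¬H₁)

LR = 0.8649 / 0.3357
   = 2.58

The evidence is 2.58 times more likely if H₁ is true than if H₁ is false.
LR > 1, so observing D raises the odds in favor of H₁.


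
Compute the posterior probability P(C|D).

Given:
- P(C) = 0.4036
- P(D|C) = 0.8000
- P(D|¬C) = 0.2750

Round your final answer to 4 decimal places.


Bayes' theorem: P(C|D) = P(D|C) × P(C) / P(D)

Step 1: Calculate P(D) using law of total probability
P(D) = P(D|C)P(C) + P(D|¬C)P(¬C)
     = 0.8000 × 0.4036 + 0.2750 × 0.5964
     = 0.32288000 + 0.16401000
     = 0.48689000

Step 2: Apply Bayes' theorem
P(C|D) = P(D|C) × P(C) / P(D)
       = 0.32288000 / 0.48689000
       = 0.6631


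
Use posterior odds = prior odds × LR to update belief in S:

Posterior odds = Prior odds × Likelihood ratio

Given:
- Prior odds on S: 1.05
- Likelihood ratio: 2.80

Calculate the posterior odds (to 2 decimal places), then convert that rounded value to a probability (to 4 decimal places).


Step 1: Calculate posterior odds
Posterior odds = Prior odds × LR
               = 1.05 × 2.80
               = 2.94

Step 2: Convert to probability
P(S|E) = Posterior odds / (1 + Posterior odds)
       = 2.94 / (1 + 2.94)
       = 2.94 / 3.94
       = 0.7462

The evidence increased P(S) from 0.5122 to 0.7462.


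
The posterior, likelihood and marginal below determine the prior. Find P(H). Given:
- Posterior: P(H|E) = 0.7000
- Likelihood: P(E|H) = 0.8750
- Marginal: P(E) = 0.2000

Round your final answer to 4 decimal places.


From Bayes' theorem: P(H|E) = P(E|H) × P(H) / P(E)

Rearranging for P(H):
P(H) = P(H|E) × P(E) / P(E|H)
     = 0.7000 × 0.2000 / 0.8750
     = 0.14000000 / 0.8750
     = 0.1600


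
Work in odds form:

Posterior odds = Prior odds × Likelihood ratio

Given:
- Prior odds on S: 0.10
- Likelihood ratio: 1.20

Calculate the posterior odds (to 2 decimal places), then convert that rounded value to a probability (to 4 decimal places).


Step 1: Calculate posterior odds
Posterior odds = Prior odds × LR
               = 0.10 × 1.20
               = 0.12

Step 2: Convert to probability
P(S|E) = Posterior odds / (1 + Posterior odds)
       = 0.12 / (1 + 0.12)
       = 0.12 / 1.12
       = 0.1071

The evidence increased P(S) from 0.0909 to 0.1071.


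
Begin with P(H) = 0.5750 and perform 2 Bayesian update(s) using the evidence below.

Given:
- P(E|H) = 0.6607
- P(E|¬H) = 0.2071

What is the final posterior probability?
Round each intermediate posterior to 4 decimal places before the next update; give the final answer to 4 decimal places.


Sequential Bayesian updating:

Initial prior: P(H) = 0.5750

Update 1:
  P(E) = 0.6607 × 0.5750 + 0.2071 × 0.4250 = 0.37990250 + 0.08801750 = 0.46792000
  P(H|E) = 0.37990250 / 0.46792000 = 0.8119

Update 2:
  P(E) = 0.6607 × 0.8119 + 0.2071 × 0.1881 = 0.53642233 + 0.03895551 = 0.57537784
  P(H|E) = 0.53642233 / 0.57537784 = 0.9323

Final posterior: 0.9323


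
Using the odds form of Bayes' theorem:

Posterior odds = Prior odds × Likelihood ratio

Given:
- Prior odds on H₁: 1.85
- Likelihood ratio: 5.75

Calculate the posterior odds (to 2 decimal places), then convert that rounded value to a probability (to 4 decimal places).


Step 1: Calculate posterior odds
Posterior odds = Prior odds × LR
               = 1.85 × 5.75
               = 10.64

Step 2: Convert to probability
P(H₁|E) = Posterior odds / (1 + Posterior odds)
       = 10.64 / (1 + 10.64)
       = 10.64 / 11.64
       = 0.9141

The evidence increased P(H₁) from 0.6491 to 0.9141.


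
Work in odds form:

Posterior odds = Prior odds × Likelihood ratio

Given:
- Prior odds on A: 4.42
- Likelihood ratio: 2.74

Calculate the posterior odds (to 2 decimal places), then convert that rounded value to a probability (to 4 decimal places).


Step 1: Calculate posterior odds
Posterior odds = Prior odds × LR
               = 4.42 × 2.74
               = 12.11

Step 2: Convert to probability
P(A|E) = Posterior odds / (1 + Posterior odds)
       = 12.11 / (1 + 12.11)
       = 12.11 / 13.11
       = 0.9237

The evidence increased P(A) from 0.8155 to 0.9237.


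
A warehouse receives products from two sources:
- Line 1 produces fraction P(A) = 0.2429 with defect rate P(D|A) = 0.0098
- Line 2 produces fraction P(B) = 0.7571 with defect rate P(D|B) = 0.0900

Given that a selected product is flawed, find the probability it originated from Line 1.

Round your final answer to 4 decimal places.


Let A = from Line 1, D = flawed

Given:
- P(A) = 0.2429, P(B) = 0.7571
- P(D|A) = 0.0098, P(D|B) = 0.0900

Step 1: Find P(D)
P(D) = P(D|A)P(A) + P(D|B)P(B)
     = 0.0098 × 0.2429 + 0.0900 × 0.7571
     = 0.00238042 + 0.06813900
     = 0.07051942

Step 2: Apply Bayes' theorem
P(A|D) = P(D|A)P(A) / P(D)
       = 0.00238042 / 0.07051942
       = 0.0338


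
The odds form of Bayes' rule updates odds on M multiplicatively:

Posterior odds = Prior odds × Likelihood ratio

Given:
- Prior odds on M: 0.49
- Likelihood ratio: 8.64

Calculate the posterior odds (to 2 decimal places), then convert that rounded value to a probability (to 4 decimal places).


Step 1: Calculate posterior odds
Posterior odds = Prior odds × LR
               = 0.49 × 8.64
               = 4.23

Step 2: Convert to probability
P(M|E) = Posterior odds / (1 + Posterior odds)
       = 4.23 / (1 + 4.23)
       = 4.23 / 5.23
       = 0.8088

The evidence increased P(M) from 0.3289 to 0.8088.


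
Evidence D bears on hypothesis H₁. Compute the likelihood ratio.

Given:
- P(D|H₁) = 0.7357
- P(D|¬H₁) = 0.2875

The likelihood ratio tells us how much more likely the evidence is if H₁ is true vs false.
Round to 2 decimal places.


Likelihood Ratio (LR) = P(D|H₁) / P(D|¬H₁)

LR = 0.7357 / 0.2875
   = 2.56

The evidence is 2.56 times more likely if H₁ is true than if H₁ is false.
Because LR exceeds 1, D is evidence for H₁.


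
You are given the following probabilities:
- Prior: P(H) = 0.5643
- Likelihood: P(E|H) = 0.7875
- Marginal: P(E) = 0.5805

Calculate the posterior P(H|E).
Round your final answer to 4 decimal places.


Using Bayes' theorem:

P(H|E) = P(E|H) × P(H) / P(E)
       = 0.7875 × 0.5643 / 0.5805
       = 0.44438625 / 0.5805
       = 0.7655

The evidence strengthens our belief in H.
Prior: 0.5643 → Posterior: 0.7655


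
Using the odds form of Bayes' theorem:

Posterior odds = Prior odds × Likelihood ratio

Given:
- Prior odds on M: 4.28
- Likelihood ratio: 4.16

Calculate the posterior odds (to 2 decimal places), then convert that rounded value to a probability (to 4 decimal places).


Step 1: Calculate posterior odds
Posterior odds = Prior odds × LR
               = 4.28 × 4.16
               = 17.80

Step 2: Convert to probability
P(M|E) = Posterior odds / (1 + Posterior odds)
       = 17.80 / (1 + 17.80)
       = 17.80 / 18.80
       = 0.9468

The evidence increased P(M) from 0.8106 to 0.9468.


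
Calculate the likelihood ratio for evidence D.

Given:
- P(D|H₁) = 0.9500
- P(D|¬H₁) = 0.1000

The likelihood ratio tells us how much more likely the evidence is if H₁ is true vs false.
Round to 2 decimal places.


Likelihood Ratio (LR) = P(D|H₁) / P(D|¬H₁)

LR = 0.9500 / 0.1000
   = 9.50

The evidence is 9.50 times more likely if H₁ is true than if H₁ is false.
Because LR exceeds 1, D is evidence for H₁.


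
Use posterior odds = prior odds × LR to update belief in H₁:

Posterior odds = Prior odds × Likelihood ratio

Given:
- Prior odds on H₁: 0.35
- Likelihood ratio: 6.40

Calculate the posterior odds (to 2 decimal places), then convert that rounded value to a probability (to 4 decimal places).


Step 1: Calculate posterior odds
Posterior odds = Prior odds × LR
               = 0.35 × 6.40
               = 2.24

Step 2: Convert to probability
P(H₁|E) = Posterior odds / (1 + Posterior odds)
       = 2.24 / (1 + 2.24)
       = 2.24 / 3.24
       = 0.6914

The evidence increased P(H₁) from 0.2593 to 0.6914.


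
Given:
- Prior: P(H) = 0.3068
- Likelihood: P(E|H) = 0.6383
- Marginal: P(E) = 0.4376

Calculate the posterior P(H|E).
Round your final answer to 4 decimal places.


Using Bayes' theorem:

P(H|E) = P(E|H) × P(H) / P(E)
       = 0.6383 × 0.3068 / 0.4376
       = 0.19583044 / 0.4376
       = 0.4475

The evidence strengthens our belief in H.
Prior: 0.3068 → Posterior: 0.4475


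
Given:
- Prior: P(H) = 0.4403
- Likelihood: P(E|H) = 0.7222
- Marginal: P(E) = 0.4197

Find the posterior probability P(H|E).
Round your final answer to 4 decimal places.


Using Bayes' theorem:

P(H|E) = P(E|H) × P(H) / P(E)
       = 0.7222 × 0.4403 / 0.4197
       = 0.31798466 / 0.4197
       = 0.7576

The evidence strengthens our belief in H.
Prior: 0.4403 → Posterior: 0.7576


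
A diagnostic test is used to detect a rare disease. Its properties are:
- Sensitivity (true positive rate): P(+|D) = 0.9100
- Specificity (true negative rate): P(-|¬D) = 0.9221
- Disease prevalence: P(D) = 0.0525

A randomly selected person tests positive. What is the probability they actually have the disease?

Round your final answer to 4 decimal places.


Let D = has disease, + = positive test

Given:
- P(D) = 0.0525 (prevalence)
- P(+|D) = 0.9100 (sensitivity)
- P(-|¬D) = 0.9221 (specificity)
- P(+|¬D) = 0.0779 (false positive rate = 1 - specificity)

Step 1: Find P(+)
P(+) = P(+|D)P(D) + P(+|¬D)P(¬D)
     = 0.9100 × 0.0525 + 0.0779 × 0.9475
     = 0.04777500 + 0.07381025
     = 0.12158525

Step 2: Apply Bayes' theorem for P(D|+)
P(D|+) = P(+|D)P(D) / P(+)
       = 0.04777500 / 0.12158525
       = 0.3929


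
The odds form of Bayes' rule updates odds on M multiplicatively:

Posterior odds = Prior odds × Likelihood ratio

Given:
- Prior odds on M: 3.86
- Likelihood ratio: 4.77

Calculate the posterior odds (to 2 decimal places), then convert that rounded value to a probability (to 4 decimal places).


Step 1: Calculate posterior odds
Posterior odds = Prior odds × LR
               = 3.86 × 4.77
               = 18.41

Step 2: Convert to probability
P(M|E) = Posterior odds / (1 + Posterior odds)
       = 18.41 / (1 + 18.41)
       = 18.41 / 19.41
       = 0.9485

The evidence increased P(M) from 0.7942 to 0.9485.


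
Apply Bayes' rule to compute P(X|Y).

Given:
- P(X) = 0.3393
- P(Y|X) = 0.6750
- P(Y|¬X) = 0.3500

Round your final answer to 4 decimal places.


Bayes' theorem: P(X|Y) = P(Y|X) × P(X) / P(Y)

Step 1: Calculate P(Y) using law of total probability
P(Y) = P(Y|X)P(X) + P(Y|¬X)P(¬X)
     = 0.6750 × 0.3393 + 0.3500 × 0.6607
     = 0.22902750 + 0.23124500
     = 0.46027250

Step 2: Apply Bayes' theorem
P(X|Y) = P(Y|X) × P(X) / P(Y)
       = 0.22902750 / 0.46027250
       = 0.4976


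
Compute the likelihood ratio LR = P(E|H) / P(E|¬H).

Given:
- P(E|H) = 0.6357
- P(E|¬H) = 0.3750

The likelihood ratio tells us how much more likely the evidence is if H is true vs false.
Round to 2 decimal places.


Likelihood Ratio (LR) = P(E|H) / P(E|¬H)

LR = 0.6357 / 0.3750
   = 1.70

The evidence is 1.70 times more likely if H is true than if H is false.
Because LR exceeds 1, E is evidence for H.


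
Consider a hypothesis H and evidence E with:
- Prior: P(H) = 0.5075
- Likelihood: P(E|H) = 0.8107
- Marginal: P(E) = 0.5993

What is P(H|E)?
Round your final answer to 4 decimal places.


Using Bayes' theorem:

P(H|E) = P(E|H) × P(H) / P(E)
       = 0.8107 × 0.5075 / 0.5993
       = 0.41143025 / 0.5993
       = 0.6865

The evidence strengthens our belief in H.
Prior: 0.5075 → Posterior: 0.6865


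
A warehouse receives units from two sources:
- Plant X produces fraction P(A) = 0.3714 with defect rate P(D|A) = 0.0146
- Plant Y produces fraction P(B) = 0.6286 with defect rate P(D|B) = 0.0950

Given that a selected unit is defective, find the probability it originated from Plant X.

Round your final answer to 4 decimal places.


Let A = from Plant X, D = defective

Given:
- P(A) = 0.3714, P(B) = 0.6286
- P(D|A) = 0.0146, P(D|B) = 0.0950

Step 1: Find P(D)
P(D) = P(D|A)P(A) + P(D|B)P(B)
     = 0.0146 × 0.3714 + 0.0950 × 0.6286
     = 0.00542244 + 0.05971700
     = 0.06513944

Step 2: Apply Bayes' theorem
P(A|D) = P(D|A)P(A) / P(D)
       = 0.00542244 / 0.06513944
       = 0.0832


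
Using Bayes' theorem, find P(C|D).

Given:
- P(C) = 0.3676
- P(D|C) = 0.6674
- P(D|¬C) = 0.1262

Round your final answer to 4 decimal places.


Bayes' theorem: P(C|D) = P(D|C) × P(C) / P(D)

Step 1: Calculate P(D) using law of total probability
P(D) = P(D|C)P(C) + P(D|¬C)P(¬C)
     = 0.6674 × 0.3676 + 0.1262 × 0.6324
     = 0.24533624 + 0.07980888
     = 0.32514512

Step 2: Apply Bayes' theorem
P(C|D) = P(D|C) × P(C) / P(D)
       = 0.24533624 / 0.32514512
       = 0.7545


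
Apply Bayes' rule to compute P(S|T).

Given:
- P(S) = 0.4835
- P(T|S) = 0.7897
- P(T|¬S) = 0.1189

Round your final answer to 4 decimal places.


Bayes' theorem: P(S|T) = P(T|S) × P(S) / P(T)

Step 1: Calculate P(T) using law of total probability
P(T) = P(T|S)P(S) + P(T|¬S)P(¬S)
     = 0.7897 × 0.4835 + 0.1189 × 0.5165
     = 0.38181995 + 0.06141185
     = 0.44323180

Step 2: Apply Bayes' theorem
P(S|T) = P(T|S) × P(S) / P(T)
       = 0.38181995 / 0.44323180
       = 0.8614


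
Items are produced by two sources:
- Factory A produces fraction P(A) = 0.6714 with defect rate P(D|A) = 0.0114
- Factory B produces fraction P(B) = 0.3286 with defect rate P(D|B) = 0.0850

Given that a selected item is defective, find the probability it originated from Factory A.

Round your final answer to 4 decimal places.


Let A = from Factory A, D = defective

Given:
- P(A) = 0.6714, P(B) = 0.3286
- P(D|A) = 0.0114, P(D|B) = 0.0850

Step 1: Find P(D)
P(D) = P(D|A)P(A) + P(D|B)P(B)
     = 0.0114 × 0.6714 + 0.0850 × 0.3286
     = 0.00765396 + 0.02793100
     = 0.03558496

Step 2: Apply Bayes' theorem
P(A|D) = P(D|A)P(A) / P(D)
       = 0.00765396 / 0.03558496
       = 0.2151


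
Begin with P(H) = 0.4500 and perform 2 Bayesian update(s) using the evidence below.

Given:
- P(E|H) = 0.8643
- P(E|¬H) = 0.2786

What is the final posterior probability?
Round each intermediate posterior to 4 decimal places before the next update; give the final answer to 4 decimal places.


Sequential Bayesian updating:

Initial prior: P(H) = 0.4500

Update 1:
  P(E) = 0.8643 × 0.4500 + 0.2786 × 0.5500 = 0.38893500 + 0.15323000 = 0.54216500
  P(H|E) = 0.38893500 / 0.54216500 = 0.7174

Update 2:
  P(E) = 0.8643 × 0.7174 + 0.2786 × 0.2826 = 0.62004882 + 0.07873236 = 0.69878118
  P(H|E) = 0.62004882 / 0.69878118 = 0.8873

Final posterior: 0.8873


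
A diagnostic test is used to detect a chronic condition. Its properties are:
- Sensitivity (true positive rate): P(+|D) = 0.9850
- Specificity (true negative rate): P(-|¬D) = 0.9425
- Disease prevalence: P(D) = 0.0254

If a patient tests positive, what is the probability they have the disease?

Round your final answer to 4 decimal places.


Let D = has disease, + = positive test

Given:
- P(D) = 0.0254 (prevalence)
- P(+|D) = 0.9850 (sensitivity)
- P(-|¬D) = 0.9425 (specificity)
- P(+|¬D) = 0.0575 (false positive rate = 1 - specificity)

Step 1: Find P(+)
P(+) = P(+|D)P(D) + P(+|¬D)P(¬D)
     = 0.9850 × 0.0254 + 0.0575 × 0.9746
     = 0.02501900 + 0.05603950
     = 0.08105850

Step 2: Apply Bayes' theorem for P(D|+)
P(D|+) = P(+|D)P(D) / P(+)
       = 0.02501900 / 0.08105850
       = 0.3087


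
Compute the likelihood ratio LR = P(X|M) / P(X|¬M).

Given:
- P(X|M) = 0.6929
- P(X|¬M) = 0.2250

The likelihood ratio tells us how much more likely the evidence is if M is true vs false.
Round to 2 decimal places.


Likelihood Ratio (LR) = P(X|M) / P(X|¬M)

LR = 0.6929 / 0.2250
   = 3.08

The evidence is 3.08 times more likely if M is true than if M is false.
Because LR exceeds 1, X is evidence for M.


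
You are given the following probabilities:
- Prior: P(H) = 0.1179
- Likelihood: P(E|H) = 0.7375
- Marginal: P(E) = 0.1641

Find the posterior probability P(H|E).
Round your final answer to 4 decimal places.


Using Bayes' theorem:

P(H|E) = P(E|H) × P(H) / P(E)
       = 0.7375 × 0.1179 / 0.1641
       = 0.08695125 / 0.1641
       = 0.5299

The evidence strengthens our belief in H.
Prior: 0.1179 → Posterior: 0.5299


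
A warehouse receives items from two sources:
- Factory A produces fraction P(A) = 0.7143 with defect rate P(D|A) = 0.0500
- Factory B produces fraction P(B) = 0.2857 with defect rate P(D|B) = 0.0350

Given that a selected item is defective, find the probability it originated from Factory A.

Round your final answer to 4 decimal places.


Let A = from Factory A, D = defective

Given:
- P(A) = 0.7143, P(B) = 0.2857
- P(D|A) = 0.0500, P(D|B) = 0.0350

Step 1: Find P(D)
P(D) = P(D|A)P(A) + P(D|B)P(B)
     = 0.0500 × 0.7143 + 0.0350 × 0.2857
     = 0.03571500 + 0.00999950
     = 0.04571450

Step 2: Apply Bayes' theorem
P(A|D) = P(D|A)P(A) / P(D)
       = 0.03571500 / 0.04571450
       = 0.7813


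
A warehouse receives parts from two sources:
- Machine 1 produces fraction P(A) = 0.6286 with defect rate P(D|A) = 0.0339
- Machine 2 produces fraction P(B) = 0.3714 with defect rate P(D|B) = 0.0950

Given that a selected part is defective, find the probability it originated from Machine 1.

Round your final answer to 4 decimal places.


Let A = from Machine 1, D = defective

Given:
- P(A) = 0.6286, P(B) = 0.3714
- P(D|A) = 0.0339, P(D|B) = 0.0950

Step 1: Find P(D)
P(D) = P(D|A)P(A) + P(D|B)P(B)
     = 0.0339 × 0.6286 + 0.0950 × 0.3714
     = 0.02130954 + 0.03528300
     = 0.05659254

Step 2: Apply Bayes' theorem
P(A|D) = P(D|A)P(A) / P(D)
       = 0.02130954 / 0.05659254
       = 0.3765


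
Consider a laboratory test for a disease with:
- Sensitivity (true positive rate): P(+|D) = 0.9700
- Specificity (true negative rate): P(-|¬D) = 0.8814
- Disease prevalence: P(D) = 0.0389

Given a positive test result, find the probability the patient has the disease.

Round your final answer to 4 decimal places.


Let D = has disease, + = positive test

Given:
- P(D) = 0.0389 (prevalence)
- P(+|D) = 0.9700 (sensitivity)
- P(-|¬D) = 0.8814 (specificity)
- P(+|¬D) = 0.1186 (false positive rate = 1 - specificity)

Step 1: Find P(+)
P(+) = P(+|D)P(D) + P(+|¬D)P(¬D)
     = 0.9700 × 0.0389 + 0.1186 × 0.9611
     = 0.03773300 + 0.11398646
     = 0.15171946

Step 2: Apply Bayes' theorem for P(D|+)
P(D|+) = P(+|D)P(D) / P(+)
       = 0.03773300 / 0.15171946
       = 0.2487


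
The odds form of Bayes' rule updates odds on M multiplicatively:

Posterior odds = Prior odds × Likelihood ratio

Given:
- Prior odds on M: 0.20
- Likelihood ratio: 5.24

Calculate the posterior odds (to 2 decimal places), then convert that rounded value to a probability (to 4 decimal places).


Step 1: Calculate posterior odds
Posterior odds = Prior odds × LR
               = 0.20 × 5.24
               = 1.05

Step 2: Convert to probability
P(M|E) = Posterior odds / (1 + Posterior odds)
       = 1.05 / (1 + 1.05)
       = 1.05 / 2.05
       = 0.5122

The evidence increased P(M) from 0.1667 to 0.5122.


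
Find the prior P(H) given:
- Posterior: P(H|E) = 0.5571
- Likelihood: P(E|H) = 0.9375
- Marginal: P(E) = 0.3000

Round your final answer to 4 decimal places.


From Bayes' theorem: P(H|E) = P(E|H) × P(H) / P(E)

Rearranging for P(H):
P(H) = P(H|E) × P(E) / P(E|H)
     = 0.5571 × 0.3000 / 0.9375
     = 0.16713000 / 0.9375
     = 0.1783


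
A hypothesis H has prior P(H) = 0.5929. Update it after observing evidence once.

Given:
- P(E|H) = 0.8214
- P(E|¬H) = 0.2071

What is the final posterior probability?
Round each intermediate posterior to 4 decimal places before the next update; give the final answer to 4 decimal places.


Sequential Bayesian updating:

Initial prior: P(H) = 0.5929

Update 1:
  P(E) = 0.8214 × 0.5929 + 0.2071 × 0.4071 = 0.48700806 + 0.08431041 = 0.57131847
  P(H|E) = 0.48700806 / 0.57131847 = 0.8524

Final posterior: 0.8524


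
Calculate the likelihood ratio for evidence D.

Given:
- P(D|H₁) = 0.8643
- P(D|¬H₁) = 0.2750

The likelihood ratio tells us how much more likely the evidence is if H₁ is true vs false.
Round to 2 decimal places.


Likelihood Ratio (LR) = P(D|H₁) / P(D|¬H₁)

LR = 0.8643 / 0.2750
   = 3.14

The evidence is 3.14 times more likely if H₁ is true than if H₁ is false.
LR > 1, so observing D raises the odds in favor of H₁.


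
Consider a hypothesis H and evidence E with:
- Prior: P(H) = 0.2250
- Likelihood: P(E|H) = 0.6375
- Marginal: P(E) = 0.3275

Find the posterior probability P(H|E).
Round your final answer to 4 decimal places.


Using Bayes' theorem:

P(H|E) = P(E|H) × P(H) / P(E)
       = 0.6375 × 0.2250 / 0.3275
       = 0.14343750 / 0.3275
       = 0.4380

The evidence strengthens our belief in H.
Prior: 0.2250 → Posterior: 0.4380


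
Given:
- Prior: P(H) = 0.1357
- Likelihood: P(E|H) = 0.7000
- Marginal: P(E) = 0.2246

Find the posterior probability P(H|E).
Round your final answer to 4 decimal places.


Using Bayes' theorem:

P(H|E) = P(E|H) × P(H) / P(E)
       = 0.7000 × 0.1357 / 0.2246
       = 0.09499000 / 0.2246
       = 0.4229

The evidence strengthens our belief in H.
Prior: 0.1357 → Posterior: 0.4229


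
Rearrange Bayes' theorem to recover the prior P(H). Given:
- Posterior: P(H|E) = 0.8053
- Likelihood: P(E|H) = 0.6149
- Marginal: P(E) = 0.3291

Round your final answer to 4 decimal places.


From Bayes' theorem: P(H|E) = P(E|H) × P(H) / P(E)

Rearranging for P(H):
P(H) = P(H|E) × P(E) / P(E|H)
     = 0.8053 × 0.3291 / 0.6149
     = 0.26502423 / 0.6149
     = 0.4310


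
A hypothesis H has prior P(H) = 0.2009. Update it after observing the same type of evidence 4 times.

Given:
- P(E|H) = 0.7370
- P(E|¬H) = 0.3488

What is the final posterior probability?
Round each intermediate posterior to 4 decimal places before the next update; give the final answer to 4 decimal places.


Sequential Bayesian updating:

Initial prior: P(H) = 0.2009

Update 1:
  P(E) = 0.7370 × 0.2009 + 0.3488 × 0.7991 = 0.14806330 + 0.27872608 = 0.42678938
  P(H|E) = 0.14806330 / 0.42678938 = 0.3469

Update 2:
  P(E) = 0.7370 × 0.3469 + 0.3488 × 0.6531 = 0.25566530 + 0.22780128 = 0.48346658
  P(H|E) = 0.25566530 / 0.48346658 = 0.5288

Update 3:
  P(E) = 0.7370 × 0.5288 + 0.3488 × 0.4712 = 0.38972560 + 0.16435456 = 0.55408016
  P(H|E) = 0.38972560 / 0.55408016 = 0.7034

Update 4:
  P(E) = 0.7370 × 0.7034 + 0.3488 × 0.2966 = 0.51840580 + 0.10345408 = 0.62185988
  P(H|E) = 0.51840580 / 0.62185988 = 0.8336

Final posterior: 0.8336


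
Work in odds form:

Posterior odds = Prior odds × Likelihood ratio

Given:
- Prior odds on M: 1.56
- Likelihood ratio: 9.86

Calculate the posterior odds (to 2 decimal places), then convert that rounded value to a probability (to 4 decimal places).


Step 1: Calculate posterior odds
Posterior odds = Prior odds × LR
               = 1.56 × 9.86
               = 15.38

Step 2: Convert to probability
P(M|E) = Posterior odds / (1 + Posterior odds)
       = 15.38 / (1 + 15.38)
       = 15.38 / 16.38
       = 0.9389

The evidence increased P(M) from 0.6094 to 0.9389.


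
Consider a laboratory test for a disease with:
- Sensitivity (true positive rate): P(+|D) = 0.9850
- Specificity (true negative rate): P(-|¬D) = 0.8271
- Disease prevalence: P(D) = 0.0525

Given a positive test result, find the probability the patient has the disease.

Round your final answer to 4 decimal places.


Let D = has disease, + = positive test

Given:
- P(D) = 0.0525 (prevalence)
- P(+|D) = 0.9850 (sensitivity)
- P(-|¬D) = 0.8271 (specificity)
- P(+|¬D) = 0.1729 (false positive rate = 1 - specificity)

Step 1: Find P(+)
P(+) = P(+|D)P(D) + P(+|¬D)P(¬D)
     = 0.9850 × 0.0525 + 0.1729 × 0.9475
     = 0.05171250 + 0.16382275
     = 0.21553525

Step 2: Apply Bayes' theorem for P(D|+)
P(D|+) = P(+|D)P(D) / P(+)
       = 0.05171250 / 0.21553525
       = 0.2399


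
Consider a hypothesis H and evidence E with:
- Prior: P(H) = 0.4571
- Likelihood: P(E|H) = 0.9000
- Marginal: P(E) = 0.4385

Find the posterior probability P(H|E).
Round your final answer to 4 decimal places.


Using Bayes' theorem:

P(H|E) = P(E|H) × P(H) / P(E)
       = 0.9000 × 0.4571 / 0.4385
       = 0.41139000 / 0.4385
       = 0.9382

The evidence strengthens our belief in H.
Prior: 0.4571 → Posterior: 0.9382


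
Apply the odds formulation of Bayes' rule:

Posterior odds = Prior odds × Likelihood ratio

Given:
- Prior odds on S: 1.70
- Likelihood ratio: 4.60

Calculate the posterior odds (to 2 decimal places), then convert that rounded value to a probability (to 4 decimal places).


Step 1: Calculate posterior odds
Posterior odds = Prior odds × LR
               = 1.70 × 4.60
               = 7.82

Step 2: Convert to probability
P(S|E) = Posterior odds / (1 + Posterior odds)
       = 7.82 / (1 + 7.82)
       = 7.82 / 8.82
       = 0.8866

The evidence increased P(S) from 0.6296 to 0.8866.


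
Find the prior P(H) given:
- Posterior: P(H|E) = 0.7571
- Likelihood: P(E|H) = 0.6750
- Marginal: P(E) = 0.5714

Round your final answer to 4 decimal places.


From Bayes' theorem: P(H|E) = P(E|H) × P(H) / P(E)

Rearranging for P(H):
P(H) = P(H|E) × P(E) / P(E|H)
     = 0.7571 × 0.5714 / 0.6750
     = 0.43260694 / 0.6750
     = 0.6409


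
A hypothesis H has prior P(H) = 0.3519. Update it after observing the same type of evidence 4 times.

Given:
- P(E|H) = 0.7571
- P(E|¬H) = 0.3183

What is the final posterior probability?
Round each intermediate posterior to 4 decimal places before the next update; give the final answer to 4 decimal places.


Sequential Bayesian updating:

Initial prior: P(H) = 0.3519

Update 1:
  P(E) = 0.7571 × 0.3519 + 0.3183 × 0.6481 = 0.26642349 + 0.20629023 = 0.47271372
  P(H|E) = 0.26642349 / 0.47271372 = 0.5636

Update 2:
  P(E) = 0.7571 × 0.5636 + 0.3183 × 0.4364 = 0.42670156 + 0.13890612 = 0.56560768
  P(H|E) = 0.42670156 / 0.56560768 = 0.7544

Update 3:
  P(E) = 0.7571 × 0.7544 + 0.3183 × 0.2456 = 0.57115624 + 0.07817448 = 0.64933072
  P(H|E) = 0.57115624 / 0.64933072 = 0.8796

Update 4:
  P(E) = 0.7571 × 0.8796 + 0.3183 × 0.1204 = 0.66594516 + 0.03832332 = 0.70426848
  P(H|E) = 0.66594516 / 0.70426848 = 0.9456

Final posterior: 0.9456


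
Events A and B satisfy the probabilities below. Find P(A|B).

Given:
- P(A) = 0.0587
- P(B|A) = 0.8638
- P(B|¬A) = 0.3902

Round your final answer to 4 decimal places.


Bayes' theorem: P(A|B) = P(B|A) × P(A) / P(B)

Step 1: Calculate P(B) using law of total probability
P(B) = P(B|A)P(A) + P(B|¬A)P(¬A)
     = 0.8638 × 0.0587 + 0.3902 × 0.9413
     = 0.05070506 + 0.36729526
     = 0.41800032

Step 2: Apply Bayes' theorem
P(A|B) = P(B|A) × P(A) / P(B)
       = 0.05070506 / 0.41800032
       = 0.1213


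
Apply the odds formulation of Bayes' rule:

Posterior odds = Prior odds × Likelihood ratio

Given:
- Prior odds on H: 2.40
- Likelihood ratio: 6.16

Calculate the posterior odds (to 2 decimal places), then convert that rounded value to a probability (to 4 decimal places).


Step 1: Calculate posterior odds
Posterior odds = Prior odds × LR
               = 2.40 × 6.16
               = 14.78

Step 2: Convert to probability
P(H|E) = Posterior odds / (1 + Posterior odds)
       = 14.78 / (1 + 14.78)
       = 14.78 / 15.78
       = 0.9366

The evidence increased P(H) from 0.7059 to 0.9366.


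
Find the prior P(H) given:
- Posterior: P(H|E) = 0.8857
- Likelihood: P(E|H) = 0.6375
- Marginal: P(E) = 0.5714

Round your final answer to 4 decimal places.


From Bayes' theorem: P(H|E) = P(E|H) × P(H) / P(E)

Rearranging for P(H):
P(H) = P(H|E) × P(E) / P(E|H)
     = 0.8857 × 0.5714 / 0.6375
     = 0.50608898 / 0.6375
     = 0.7939


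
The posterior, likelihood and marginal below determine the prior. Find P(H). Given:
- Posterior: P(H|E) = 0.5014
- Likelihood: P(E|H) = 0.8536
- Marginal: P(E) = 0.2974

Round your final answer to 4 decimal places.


From Bayes' theorem: P(H|E) = P(E|H) × P(H) / P(E)

Rearranging for P(H):
P(H) = P(H|E) × P(E) / P(E|H)
     = 0.5014 × 0.2974 / 0.8536
     = 0.14911636 / 0.8536
     = 0.1747


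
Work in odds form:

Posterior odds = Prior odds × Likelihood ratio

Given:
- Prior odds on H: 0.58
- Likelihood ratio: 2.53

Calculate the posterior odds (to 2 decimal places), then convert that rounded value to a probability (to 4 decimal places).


Step 1: Calculate posterior odds
Posterior odds = Prior odds × LR
               = 0.58 × 2.53
               = 1.47

Step 2: Convert to probability
P(H|E) = Posterior odds / (1 + Posterior odds)
       = 1.47 / (1 + 1.47)
       = 1.47 / 2.47
       = 0.5951

The evidence increased P(H) from 0.3671 to 0.5951.


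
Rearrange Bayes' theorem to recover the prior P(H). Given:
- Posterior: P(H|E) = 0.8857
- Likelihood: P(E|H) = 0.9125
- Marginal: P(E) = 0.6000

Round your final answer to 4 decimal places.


From Bayes' theorem: P(H|E) = P(E|H) × P(H) / P(E)

Rearranging for P(H):
P(H) = P(H|E) × P(E) / P(E|H)
     = 0.8857 × 0.6000 / 0.9125
     = 0.53142000 / 0.9125
     = 0.5824


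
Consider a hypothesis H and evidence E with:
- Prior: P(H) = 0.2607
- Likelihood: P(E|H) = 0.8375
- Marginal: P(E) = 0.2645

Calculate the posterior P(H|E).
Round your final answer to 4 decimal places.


Using Bayes' theorem:

P(H|E) = P(E|H) × P(H) / P(E)
       = 0.8375 × 0.2607 / 0.2645
       = 0.21833625 / 0.2645
       = 0.8255

The evidence strengthens our belief in H.
Prior: 0.2607 → Posterior: 0.8255


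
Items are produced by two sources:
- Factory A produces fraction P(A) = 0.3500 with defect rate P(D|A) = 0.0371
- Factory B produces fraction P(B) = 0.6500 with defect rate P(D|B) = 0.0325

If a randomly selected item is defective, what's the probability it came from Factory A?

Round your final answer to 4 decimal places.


Let A = from Factory A, D = defective

Given:
- P(A) = 0.3500, P(B) = 0.6500
- P(D|A) = 0.0371, P(D|B) = 0.0325

Step 1: Find P(D)
P(D) = P(D|A)P(A) + P(D|B)P(B)
     = 0.0371 × 0.3500 + 0.0325 × 0.6500
     = 0.01298500 + 0.02112500
     = 0.03411000

Step 2: Apply Bayes' theorem
P(A|D) = P(D|A)P(A) / P(D)
       = 0.01298500 / 0.03411000
       = 0.3807


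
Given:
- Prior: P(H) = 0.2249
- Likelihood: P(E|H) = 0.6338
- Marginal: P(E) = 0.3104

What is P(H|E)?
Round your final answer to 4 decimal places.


Using Bayes' theorem:

P(H|E) = P(E|H) × P(H) / P(E)
       = 0.6338 × 0.2249 / 0.3104
       = 0.14254162 / 0.3104
       = 0.4592

The evidence strengthens our belief in H.
Prior: 0.2249 → Posterior: 0.4592


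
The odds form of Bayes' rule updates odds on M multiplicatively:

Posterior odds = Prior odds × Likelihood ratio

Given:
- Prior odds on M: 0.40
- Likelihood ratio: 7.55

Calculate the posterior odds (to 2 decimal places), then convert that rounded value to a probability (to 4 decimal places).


Step 1: Calculate posterior odds
Posterior odds = Prior odds × LR
               = 0.40 × 7.55
               = 3.02

Step 2: Convert to probability
P(M|E) = Posterior odds / (1 + Posterior odds)
       = 3.02 / (1 + 3.02)
       = 3.02 / 4.02
       = 0.7512

The evidence increased P(M) from 0.2857 to 0.7512.


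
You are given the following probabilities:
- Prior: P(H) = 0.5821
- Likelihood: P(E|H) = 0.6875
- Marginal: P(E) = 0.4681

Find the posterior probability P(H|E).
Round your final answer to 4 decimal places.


Using Bayes' theorem:

P(H|E) = P(E|H) × P(H) / P(E)
       = 0.6875 × 0.5821 / 0.4681
       = 0.40019375 / 0.4681
       = 0.8549

The evidence strengthens our belief in H.
Prior: 0.5821 → Posterior: 0.8549


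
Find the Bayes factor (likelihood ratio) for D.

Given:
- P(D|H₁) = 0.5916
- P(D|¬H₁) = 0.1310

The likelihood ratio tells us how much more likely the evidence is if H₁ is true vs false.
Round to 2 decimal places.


Likelihood Ratio (LR) = P(D|H₁) / P(D|¬H₁)

LR = 0.5916 / 0.1310
   = 4.52

The evidence is 4.52 times more likely if H₁ is true than if H₁ is false.
Because LR exceeds 1, D is evidence for H₁.


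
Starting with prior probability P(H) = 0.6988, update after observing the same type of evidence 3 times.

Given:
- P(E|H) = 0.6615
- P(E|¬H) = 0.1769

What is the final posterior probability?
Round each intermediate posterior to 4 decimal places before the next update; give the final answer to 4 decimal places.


Sequential Bayesian updating:

Initial prior: P(H) = 0.6988

Update 1:
  P(E) = 0.6615 × 0.6988 + 0.1769 × 0.3012 = 0.46225620 + 0.05328228 = 0.51553848
  P(H|E) = 0.46225620 / 0.51553848 = 0.8966

Update 2:
  P(E) = 0.6615 × 0.8966 + 0.1769 × 0.1034 = 0.59310090 + 0.01829146 = 0.61139236
  P(H|E) = 0.59310090 / 0.61139236 = 0.9701

Update 3:
  P(E) = 0.6615 × 0.9701 + 0.1769 × 0.0299 = 0.64172115 + 0.00528931 = 0.64701046
  P(H|E) = 0.64172115 / 0.64701046 = 0.9918

Final posterior: 0.9918


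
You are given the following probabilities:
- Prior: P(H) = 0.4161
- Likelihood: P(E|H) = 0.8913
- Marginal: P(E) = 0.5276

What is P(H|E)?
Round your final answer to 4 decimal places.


Using Bayes' theorem:

P(H|E) = P(E|H) × P(H) / P(E)
       = 0.8913 × 0.4161 / 0.5276
       = 0.37086993 / 0.5276
       = 0.7029

The evidence strengthens our belief in H.
Prior: 0.4161 → Posterior: 0.7029


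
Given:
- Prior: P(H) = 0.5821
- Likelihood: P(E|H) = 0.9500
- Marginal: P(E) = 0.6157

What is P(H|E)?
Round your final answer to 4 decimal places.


Using Bayes' theorem:

P(H|E) = P(E|H) × P(H) / P(E)
       = 0.9500 × 0.5821 / 0.6157
       = 0.55299500 / 0.6157
       = 0.8982

The evidence strengthens our belief in H.
Prior: 0.5821 → Posterior: 0.8982


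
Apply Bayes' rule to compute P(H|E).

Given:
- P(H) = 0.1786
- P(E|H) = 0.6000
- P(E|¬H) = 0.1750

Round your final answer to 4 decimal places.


Bayes' theorem: P(H|E) = P(E|H) × P(H) / P(E)

Step 1: Calculate P(E) using law of total probability
P(E) = P(E|H)P(H) + P(E|¬H)P(¬H)
     = 0.6000 × 0.1786 + 0.1750 × 0.8214
     = 0.10716000 + 0.14374500
     = 0.25090500

Step 2: Apply Bayes' theorem
P(H|E) = P(E|H) × P(H) / P(E)
       = 0.10716000 / 0.25090500
       = 0.4271


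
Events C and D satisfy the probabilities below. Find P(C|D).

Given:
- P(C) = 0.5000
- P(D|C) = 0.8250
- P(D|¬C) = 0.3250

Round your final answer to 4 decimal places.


Bayes' theorem: P(C|D) = P(D|C) × P(C) / P(D)

Step 1: Calculate P(D) using law of total probability
P(D) = P(D|C)P(C) + P(D|¬C)P(¬C)
     = 0.8250 × 0.5000 + 0.3250 × 0.5000
     = 0.41250000 + 0.16250000
     = 0.57500000

Step 2: Apply Bayes' theorem
P(C|D) = P(D|C) × P(C) / P(D)
       = 0.41250000 / 0.57500000
       = 0.7174


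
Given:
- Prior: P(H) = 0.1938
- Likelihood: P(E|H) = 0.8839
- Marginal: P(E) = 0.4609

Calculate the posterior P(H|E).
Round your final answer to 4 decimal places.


Using Bayes' theorem:

P(H|E) = P(E|H) × P(H) / P(E)
       = 0.8839 × 0.1938 / 0.4609
       = 0.17129982 / 0.4609
       = 0.3717

The evidence strengthens our belief in H.
Prior: 0.1938 → Posterior: 0.3717
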